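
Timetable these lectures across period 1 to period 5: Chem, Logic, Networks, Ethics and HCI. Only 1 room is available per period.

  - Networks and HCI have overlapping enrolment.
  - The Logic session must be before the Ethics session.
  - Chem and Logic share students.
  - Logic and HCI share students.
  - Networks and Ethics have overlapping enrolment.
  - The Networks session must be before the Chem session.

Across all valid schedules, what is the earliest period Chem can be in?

period 2

Precedence pushes Chem to at least period 2.
Chem at period 2 is achievable: Networks=period 1; HCI=period 5; Chem=period 2; Logic=period 3; Ethics=period 4.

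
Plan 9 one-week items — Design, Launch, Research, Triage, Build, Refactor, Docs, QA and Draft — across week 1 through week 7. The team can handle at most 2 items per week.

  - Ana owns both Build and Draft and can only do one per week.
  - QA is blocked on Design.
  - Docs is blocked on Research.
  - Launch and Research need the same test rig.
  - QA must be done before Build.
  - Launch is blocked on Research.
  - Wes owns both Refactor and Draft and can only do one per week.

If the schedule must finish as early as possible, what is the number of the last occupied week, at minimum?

5

The precedence chain requires at least 3 distinct weeks.
With at most 2 per week and 9 tasks, at least 5 weeks are needed.
5 works (last occupied week: week 5): for example Launch=week 2, QA=week 2, Docs=week 3, Research=week 1, Triage=week 4, Design=week 1, Refactor=week 4, Draft=week 5, Build=week 3.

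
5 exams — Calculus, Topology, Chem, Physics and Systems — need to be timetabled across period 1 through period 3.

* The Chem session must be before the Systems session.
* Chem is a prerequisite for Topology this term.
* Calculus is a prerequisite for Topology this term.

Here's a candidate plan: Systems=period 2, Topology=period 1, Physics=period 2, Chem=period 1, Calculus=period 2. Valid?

No. Calculus is a prerequisite for Topology this term is not satisfied.

Chem is a prerequisite for Topology this term — violated.
Calculus is a prerequisite for Topology this term — violated.
The Chem session must be before the Systems session — holds.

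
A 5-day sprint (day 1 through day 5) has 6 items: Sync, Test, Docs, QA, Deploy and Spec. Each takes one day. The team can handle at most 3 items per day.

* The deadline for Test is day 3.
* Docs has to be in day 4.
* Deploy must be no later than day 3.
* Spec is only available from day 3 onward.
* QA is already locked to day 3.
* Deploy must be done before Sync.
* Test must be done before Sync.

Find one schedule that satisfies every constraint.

Test in day 1, Sync in day 2, QA in day 3, Deploy in day 1, Docs in day 4, Spec in day 3

Checking: Test(day 1) before Sync(day 2); Deploy(day 1) before Sync(day 2); QA=day 3 in [day 3,day 3]; Test=day 1 in [day 1,day 3]; Deploy=day 1 in [day 1,day 3]; Docs=day 4 in [day 4,day 4]; Spec=day 3 in [day 3,day 5]; max 2 per day (cap 3).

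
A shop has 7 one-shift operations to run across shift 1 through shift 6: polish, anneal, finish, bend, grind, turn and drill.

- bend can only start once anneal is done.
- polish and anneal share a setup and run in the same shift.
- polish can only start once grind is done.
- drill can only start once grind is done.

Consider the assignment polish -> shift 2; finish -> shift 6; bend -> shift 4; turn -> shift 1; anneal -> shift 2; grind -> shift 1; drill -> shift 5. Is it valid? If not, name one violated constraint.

Valid

bend can only start once anneal is done — holds.
polish can only start once grind is done — holds.
drill can only start once grind is done — holds.
polish and anneal share a setup and run in the same shift — holds.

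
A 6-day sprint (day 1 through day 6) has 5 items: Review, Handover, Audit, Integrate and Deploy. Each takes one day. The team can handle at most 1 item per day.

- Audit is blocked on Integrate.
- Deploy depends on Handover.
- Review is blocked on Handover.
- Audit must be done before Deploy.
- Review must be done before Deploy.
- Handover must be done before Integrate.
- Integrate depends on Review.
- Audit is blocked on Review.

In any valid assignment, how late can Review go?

day 3

Precedence pushes Review to at least day 2; downstream work caps Review at day 3.
Review at day 3 is achievable: Review -> day 3, Deploy -> day 6, Handover -> day 1, Audit -> day 5, Integrate -> day 4.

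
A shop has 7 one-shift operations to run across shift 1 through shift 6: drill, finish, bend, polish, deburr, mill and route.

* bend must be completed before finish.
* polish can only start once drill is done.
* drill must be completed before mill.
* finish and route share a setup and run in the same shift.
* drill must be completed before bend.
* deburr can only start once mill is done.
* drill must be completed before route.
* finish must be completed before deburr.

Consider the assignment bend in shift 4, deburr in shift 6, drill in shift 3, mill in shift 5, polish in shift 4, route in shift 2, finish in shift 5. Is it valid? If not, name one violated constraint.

drill must be completed before mill — holds.
drill must be completed before route — violated.
drill must be completed before bend — holds.
bend must be completed before finish — holds.
finish must be completed before deburr — holds.
polish can only start once drill is done — holds.
finish and route share a setup and run in the same shift — violated.
deburr can only start once mill is done — holds.

No — it violates: finish and route share a setup and run in the same shift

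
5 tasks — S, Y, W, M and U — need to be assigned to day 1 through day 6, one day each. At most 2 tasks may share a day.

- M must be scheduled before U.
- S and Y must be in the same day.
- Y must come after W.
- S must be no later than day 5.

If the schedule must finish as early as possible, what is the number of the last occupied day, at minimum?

day 3

The precedence chain requires at least 2 distinct days.
With at most 2 per day and 5 tasks, at least 3 days are needed.
3 works (last occupied day: day 3): for example S -> day 2, M -> day 1, U -> day 3, Y -> day 2, W -> day 1.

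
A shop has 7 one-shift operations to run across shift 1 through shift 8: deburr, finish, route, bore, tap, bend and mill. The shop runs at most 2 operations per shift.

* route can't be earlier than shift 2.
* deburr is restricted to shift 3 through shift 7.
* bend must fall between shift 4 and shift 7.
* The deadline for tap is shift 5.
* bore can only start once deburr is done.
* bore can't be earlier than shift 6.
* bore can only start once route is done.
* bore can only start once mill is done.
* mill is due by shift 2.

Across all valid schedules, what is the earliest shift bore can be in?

shift 6

Bore is available from shift 6.
bore at shift 6 is achievable: tap in shift 1, finish in shift 2, mill in shift 1, deburr in shift 3, route in shift 2, bend in shift 4, bore in shift 6.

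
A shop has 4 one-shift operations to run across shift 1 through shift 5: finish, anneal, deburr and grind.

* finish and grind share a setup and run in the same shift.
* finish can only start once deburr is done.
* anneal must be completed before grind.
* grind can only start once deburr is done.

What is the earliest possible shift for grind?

Precedence pushes grind to at least shift 2.
grind at shift 2 is achievable: grind in shift 2, finish in shift 2, anneal in shift 1, deburr in shift 1.

shift 2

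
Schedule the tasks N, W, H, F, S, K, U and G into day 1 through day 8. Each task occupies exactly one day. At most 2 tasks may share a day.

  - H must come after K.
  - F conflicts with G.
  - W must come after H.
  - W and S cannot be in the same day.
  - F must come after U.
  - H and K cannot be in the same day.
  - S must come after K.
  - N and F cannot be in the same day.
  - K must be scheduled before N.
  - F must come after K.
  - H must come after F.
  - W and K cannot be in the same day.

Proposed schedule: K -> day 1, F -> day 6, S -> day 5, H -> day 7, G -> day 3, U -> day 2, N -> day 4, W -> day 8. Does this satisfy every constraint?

H must come after K — holds.
S must come after K — holds.
K must be scheduled before N — holds.
F conflicts with G — holds.
N and F cannot be in the same day — holds.
At most 2 tasks may share a day — holds.
F must come after K — holds.
H and K cannot be in the same day — holds.
W and K cannot be in the same day — holds.
F must come after U — holds.
H must come after F — holds.
W and S cannot be in the same day — holds.
W must come after H — holds.

Yes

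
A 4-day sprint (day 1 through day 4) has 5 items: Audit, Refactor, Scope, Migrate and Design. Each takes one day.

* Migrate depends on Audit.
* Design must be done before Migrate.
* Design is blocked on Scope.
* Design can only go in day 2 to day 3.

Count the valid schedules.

Splitting on Audit: it can be day 1 (16), day 2 (16), day 3 (12). Listing each branch's schedules as (Refactor, Scope, Migrate, Design) by day number:
Audit=day 1: (1,1,3,2) (1,1,4,2) (1,1,4,3) (1,2,4,3) (2,1,3,2) (2,1,4,2) (2,1,4,3) (2,2,4,3) (3,1,3,2) (3,1,4,2) (3,1,4,3) (3,2,4,3) (4,1,3,2) (4,1,4,2) (4,1,4,3) (4,2,4,3) — 16.
Audit=day 2: (1,1,3,2) (1,1,4,2) (1,1,4,3) (1,2,4,3) (2,1,3,2) (2,1,4,2) (2,1,4,3) (2,2,4,3) (3,1,3,2) (3,1,4,2) (3,1,4,3) (3,2,4,3) (4,1,3,2) (4,1,4,2) (4,1,4,3) (4,2,4,3) — 16.
Audit=day 3: (1,1,4,2) (1,1,4,3) (1,2,4,3) (2,1,4,2) (2,1,4,3) (2,2,4,3) (3,1,4,2) (3,1,4,3) (3,2,4,3) (4,1,4,2) (4,1,4,3) (4,2,4,3) — 12.
Summing: 16 + 16 + 12 = 44.

44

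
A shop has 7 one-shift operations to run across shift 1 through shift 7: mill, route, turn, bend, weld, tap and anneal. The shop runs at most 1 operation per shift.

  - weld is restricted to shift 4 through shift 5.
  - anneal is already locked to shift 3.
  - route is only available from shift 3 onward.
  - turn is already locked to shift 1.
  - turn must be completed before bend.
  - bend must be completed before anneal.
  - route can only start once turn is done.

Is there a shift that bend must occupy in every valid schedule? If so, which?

shift 2

turn is fixed at shift 1 and must come before bend, so bend is at least shift 2.
anneal is fixed at shift 3 and must come after bend, so bend is at most shift 2.
So bend must be shift 2.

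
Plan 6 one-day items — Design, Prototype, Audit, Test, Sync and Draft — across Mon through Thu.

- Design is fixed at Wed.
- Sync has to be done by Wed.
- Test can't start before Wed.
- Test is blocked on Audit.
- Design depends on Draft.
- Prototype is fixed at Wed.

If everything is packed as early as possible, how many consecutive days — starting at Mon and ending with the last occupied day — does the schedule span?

3

The precedence chain requires at least 2 distinct days.
Design can't be placed before Wed — that is day 3 counting from Mon — so the schedule must run through at least 3 days.
3 works (last occupied day: Wed): for example Audit -> Mon, Draft -> Mon, Sync -> Mon, Prototype -> Wed, Test -> Wed, Design -> Wed.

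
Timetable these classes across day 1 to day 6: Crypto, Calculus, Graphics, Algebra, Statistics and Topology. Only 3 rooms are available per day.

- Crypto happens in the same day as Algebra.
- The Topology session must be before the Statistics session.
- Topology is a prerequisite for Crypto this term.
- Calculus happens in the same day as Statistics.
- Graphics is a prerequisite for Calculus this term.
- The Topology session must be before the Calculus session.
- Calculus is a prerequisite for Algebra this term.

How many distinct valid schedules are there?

50

Splitting on Crypto: it can be day 3 (1), day 4 (5), day 5 (14), day 6 (30). Listing each branch's schedules as (Calculus, Graphics, Algebra, Statistics, Topology) by day number:
Crypto=day 3: (2,1,3,2,1) — 1.
Crypto=day 4: (2,1,4,2,1) (3,1,4,3,1) (3,1,4,3,2) (3,2,4,3,1) (3,2,4,3,2) — 5.
Crypto=day 5: (2,1,5,2,1) (3,1,5,3,1) (3,1,5,3,2) (3,2,5,3,1) (3,2,5,3,2) (4,1,5,4,1) (4,1,5,4,2) (4,1,5,4,3) (4,2,5,4,1) (4,2,5,4,2) (4,2,5,4,3) (4,3,5,4,1) (4,3,5,4,2) (4,3,5,4,3) — 14.
Crypto=day 6: (2,1,6,2,1) (3,1,6,3,1) (3,1,6,3,2) (3,2,6,3,1) (3,2,6,3,2) (4,1,6,4,1) (4,1,6,4,2) (4,1,6,4,3) (4,2,6,4,1) (4,2,6,4,2) (4,2,6,4,3) (4,3,6,4,1) (4,3,6,4,2) (4,3,6,4,3) (5,1,6,5,1) (5,1,6,5,2) (5,1,6,5,3) (5,1,6,5,4) (5,2,6,5,1) (5,2,6,5,2) (5,2,6,5,3) (5,2,6,5,4) (5,3,6,5,1) (5,3,6,5,2) (5,3,6,5,3) (5,3,6,5,4) (5,4,6,5,1) (5,4,6,5,2) (5,4,6,5,3) (5,4,6,5,4) — 30.
Summing: 1 + 5 + 14 + 30 = 50.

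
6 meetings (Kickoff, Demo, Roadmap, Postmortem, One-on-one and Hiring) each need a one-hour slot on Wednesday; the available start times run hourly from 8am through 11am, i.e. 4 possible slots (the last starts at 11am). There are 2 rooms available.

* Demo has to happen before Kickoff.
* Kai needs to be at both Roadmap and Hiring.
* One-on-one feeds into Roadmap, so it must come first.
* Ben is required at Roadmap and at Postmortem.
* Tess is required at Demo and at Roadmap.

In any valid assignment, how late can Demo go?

10am

Downstream work caps Demo at 10am.
Demo at 10am is achievable: Demo in 10am; Roadmap in 9am; Hiring in 10am; Postmortem in 8am; One-on-one in 8am; Kickoff in 11am.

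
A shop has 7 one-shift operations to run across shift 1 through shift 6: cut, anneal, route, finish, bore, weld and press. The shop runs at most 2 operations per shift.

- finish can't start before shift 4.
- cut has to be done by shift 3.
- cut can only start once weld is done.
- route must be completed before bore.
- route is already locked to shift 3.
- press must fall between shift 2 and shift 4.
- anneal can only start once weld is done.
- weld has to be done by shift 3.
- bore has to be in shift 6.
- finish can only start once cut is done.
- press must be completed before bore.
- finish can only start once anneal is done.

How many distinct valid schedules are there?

39

Splitting on cut: it can be shift 2 (21), shift 3 (18). Listing each branch's schedules as (anneal, route, finish, bore, weld, press) by shift number:
cut=shift 2: (2,3,4,6,1,3) (2,3,4,6,1,4) (2,3,5,6,1,3) (2,3,5,6,1,4) (2,3,6,6,1,3) (2,3,6,6,1,4) (3,3,4,6,1,2) (3,3,4,6,1,4) (3,3,5,6,1,2) (3,3,5,6,1,4) (3,3,6,6,1,2) (3,3,6,6,1,4) (4,3,5,6,1,2) (4,3,5,6,1,3) (4,3,5,6,1,4) (4,3,6,6,1,2) (4,3,6,6,1,3) (4,3,6,6,1,4) (5,3,6,6,1,2) (5,3,6,6,1,3) (5,3,6,6,1,4) — 21.
cut=shift 3: (2,3,4,6,1,2) (2,3,4,6,1,4) (2,3,5,6,1,2) (2,3,5,6,1,4) (2,3,6,6,1,2) (2,3,6,6,1,4) (4,3,5,6,1,2) (4,3,5,6,1,4) (4,3,5,6,2,2) (4,3,5,6,2,4) (4,3,6,6,1,2) (4,3,6,6,1,4) (4,3,6,6,2,2) (4,3,6,6,2,4) (5,3,6,6,1,2) (5,3,6,6,1,4) (5,3,6,6,2,2) (5,3,6,6,2,4) — 18.
Summing: 21 + 18 = 39.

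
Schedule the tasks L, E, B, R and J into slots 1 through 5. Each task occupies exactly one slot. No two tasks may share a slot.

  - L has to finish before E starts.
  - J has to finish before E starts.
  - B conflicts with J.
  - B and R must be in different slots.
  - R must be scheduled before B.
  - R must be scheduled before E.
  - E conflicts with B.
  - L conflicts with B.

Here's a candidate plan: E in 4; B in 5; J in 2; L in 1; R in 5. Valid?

Invalid. B and R must be in different slots.

No two tasks may share a slot — violated.
J has to finish before E starts — holds.
L has to finish before E starts — holds.
R must be scheduled before E — violated.
R must be scheduled before B — violated.
B and R must be in different slots — violated.
L conflicts with B — holds.
B conflicts with J — holds.
E conflicts with B — holds.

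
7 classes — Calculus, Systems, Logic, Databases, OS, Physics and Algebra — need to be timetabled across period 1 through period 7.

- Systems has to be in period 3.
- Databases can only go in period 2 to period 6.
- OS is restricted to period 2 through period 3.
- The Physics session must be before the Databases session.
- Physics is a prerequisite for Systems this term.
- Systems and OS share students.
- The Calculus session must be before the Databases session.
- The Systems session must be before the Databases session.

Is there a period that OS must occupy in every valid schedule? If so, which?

period 2

OS's window is period 2–period 3.
Systems is fixed at period 3, and OS can't share a period with Systems.
So OS must be period 2.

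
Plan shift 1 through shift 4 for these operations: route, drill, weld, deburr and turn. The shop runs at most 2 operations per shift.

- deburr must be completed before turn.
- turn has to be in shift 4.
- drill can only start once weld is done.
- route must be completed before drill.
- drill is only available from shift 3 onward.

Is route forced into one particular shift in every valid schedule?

No

route can be shift 1 (e.g. turn -> shift 4; deburr -> shift 2; drill -> shift 3; weld -> shift 1; route -> shift 1) or shift 2 (e.g. drill=shift 3, weld=shift 1, route=shift 2, deburr=shift 1, turn=shift 4).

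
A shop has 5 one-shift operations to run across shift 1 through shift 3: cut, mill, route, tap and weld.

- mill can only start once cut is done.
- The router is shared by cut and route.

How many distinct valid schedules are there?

54

Splitting on cut: it can be shift 1 (36), shift 2 (18). Listing each branch's schedules as (mill, route, tap, weld) by shift number:
cut=shift 1: (2,2,1,1) (2,2,1,2) (2,2,1,3) (2,2,2,1) (2,2,2,2) (2,2,2,3) (2,2,3,1) (2,2,3,2) (2,2,3,3) (2,3,1,1) (2,3,1,2) (2,3,1,3) (2,3,2,1) (2,3,2,2) (2,3,2,3) (2,3,3,1) (2,3,3,2) (2,3,3,3) (3,2,1,1) (3,2,1,2) (3,2,1,3) (3,2,2,1) (3,2,2,2) (3,2,2,3) (3,2,3,1) (3,2,3,2) (3,2,3,3) (3,3,1,1) (3,3,1,2) (3,3,1,3) (3,3,2,1) (3,3,2,2) (3,3,2,3) (3,3,3,1) (3,3,3,2) (3,3,3,3) — 36.
cut=shift 2: (3,1,1,1) (3,1,1,2) (3,1,1,3) (3,1,2,1) (3,1,2,2) (3,1,2,3) (3,1,3,1) (3,1,3,2) (3,1,3,3) (3,3,1,1) (3,3,1,2) (3,3,1,3) (3,3,2,1) (3,3,2,2) (3,3,2,3) (3,3,3,1) (3,3,3,2) (3,3,3,3) — 18.
Summing: 36 + 18 = 54.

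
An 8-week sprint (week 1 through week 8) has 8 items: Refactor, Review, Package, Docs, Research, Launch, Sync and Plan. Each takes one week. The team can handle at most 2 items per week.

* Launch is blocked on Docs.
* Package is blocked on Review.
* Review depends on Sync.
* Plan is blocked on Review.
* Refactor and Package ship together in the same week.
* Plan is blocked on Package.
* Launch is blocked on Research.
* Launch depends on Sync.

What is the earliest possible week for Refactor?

Refactor must be in the same week as Package, which can't be before week 3, so Refactor is at least week 3; Refactor must be in the same week as Package, which can't be after week 7, so Refactor is at most week 7.
Refactor at week 3 is achievable: Docs=week 1; Package=week 3; Research=week 2; Plan=week 4; Sync=week 1; Refactor=week 3; Review=week 2; Launch=week 4.

week 3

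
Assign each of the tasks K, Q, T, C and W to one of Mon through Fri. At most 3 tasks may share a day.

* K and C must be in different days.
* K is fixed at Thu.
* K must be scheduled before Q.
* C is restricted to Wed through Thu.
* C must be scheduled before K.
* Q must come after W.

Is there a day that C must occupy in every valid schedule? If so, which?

C's window is Wed–Thu.
K is fixed at Thu, and C can't share a day with K.
So C must be Wed.

Wed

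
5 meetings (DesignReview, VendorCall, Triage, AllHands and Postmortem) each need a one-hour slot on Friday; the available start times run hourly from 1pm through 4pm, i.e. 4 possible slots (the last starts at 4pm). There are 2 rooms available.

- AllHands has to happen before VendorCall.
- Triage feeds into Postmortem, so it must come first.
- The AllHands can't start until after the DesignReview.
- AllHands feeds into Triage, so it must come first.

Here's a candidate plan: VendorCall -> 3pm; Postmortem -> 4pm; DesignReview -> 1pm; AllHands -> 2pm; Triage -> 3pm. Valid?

There are 2 rooms available — holds.
AllHands has to happen before VendorCall — holds.
Triage feeds into Postmortem, so it must come first — holds.
AllHands feeds into Triage, so it must come first — holds.
The AllHands can't start until after the DesignReview — holds.

Yes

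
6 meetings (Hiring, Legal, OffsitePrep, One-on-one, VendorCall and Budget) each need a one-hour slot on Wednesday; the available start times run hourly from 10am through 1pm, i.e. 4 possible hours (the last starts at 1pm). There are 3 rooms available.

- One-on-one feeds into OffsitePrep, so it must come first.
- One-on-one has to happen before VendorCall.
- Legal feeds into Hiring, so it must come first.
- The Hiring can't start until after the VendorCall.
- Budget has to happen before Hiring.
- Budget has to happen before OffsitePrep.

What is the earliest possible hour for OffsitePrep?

11am

Precedence pushes OffsitePrep to at least 11am.
OffsitePrep at 11am is achievable: OffsitePrep -> 11am, VendorCall -> 11am, One-on-one -> 10am, Budget -> 10am, Legal -> 10am, Hiring -> 12pm.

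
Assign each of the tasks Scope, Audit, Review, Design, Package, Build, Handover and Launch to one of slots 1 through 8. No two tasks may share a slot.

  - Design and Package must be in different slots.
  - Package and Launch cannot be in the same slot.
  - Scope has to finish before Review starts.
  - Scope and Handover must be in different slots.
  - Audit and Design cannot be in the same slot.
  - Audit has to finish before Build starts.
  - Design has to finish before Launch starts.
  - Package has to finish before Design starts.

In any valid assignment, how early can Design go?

Precedence pushes Design to at least 2; downstream work caps Design at 7.
Design at 2 is achievable: Review in 5; Launch in 7; Package in 1; Audit in 4; Handover in 8; Scope in 3; Design in 2; Build in 6.

2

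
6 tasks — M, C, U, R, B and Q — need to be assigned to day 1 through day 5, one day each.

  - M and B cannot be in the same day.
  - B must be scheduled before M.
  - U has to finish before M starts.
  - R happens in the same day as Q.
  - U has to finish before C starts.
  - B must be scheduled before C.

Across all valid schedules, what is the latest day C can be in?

day 5

Precedence pushes C to at least day 2.
C at day 5 is achievable: Q in day 1; C in day 5; R in day 1; B in day 1; U in day 1; M in day 2.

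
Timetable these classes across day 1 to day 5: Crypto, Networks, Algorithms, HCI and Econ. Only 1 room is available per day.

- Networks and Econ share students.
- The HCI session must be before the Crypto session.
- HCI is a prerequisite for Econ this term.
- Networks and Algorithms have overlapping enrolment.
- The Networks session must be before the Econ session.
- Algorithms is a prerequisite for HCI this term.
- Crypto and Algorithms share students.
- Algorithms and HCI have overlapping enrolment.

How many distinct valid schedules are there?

Splitting on Crypto: it can be day 3 (1), day 4 (3), day 5 (3). Listing each branch's schedules as (Networks, Algorithms, HCI, Econ) by day number:
Crypto=day 3: (4,1,2,5) — 1.
Crypto=day 4: (1,2,3,5) (2,1,3,5) (3,1,2,5) — 3.
Crypto=day 5: (1,2,3,4) (2,1,3,4) (3,1,2,4) — 3.
Summing: 1 + 3 + 3 = 7.

7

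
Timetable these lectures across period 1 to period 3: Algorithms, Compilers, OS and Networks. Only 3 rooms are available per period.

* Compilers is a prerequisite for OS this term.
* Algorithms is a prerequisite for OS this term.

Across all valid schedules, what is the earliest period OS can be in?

period 2

Precedence pushes OS to at least period 2.
OS at period 2 is achievable: OS in period 2, Networks in period 1, Algorithms in period 1, Compilers in period 1.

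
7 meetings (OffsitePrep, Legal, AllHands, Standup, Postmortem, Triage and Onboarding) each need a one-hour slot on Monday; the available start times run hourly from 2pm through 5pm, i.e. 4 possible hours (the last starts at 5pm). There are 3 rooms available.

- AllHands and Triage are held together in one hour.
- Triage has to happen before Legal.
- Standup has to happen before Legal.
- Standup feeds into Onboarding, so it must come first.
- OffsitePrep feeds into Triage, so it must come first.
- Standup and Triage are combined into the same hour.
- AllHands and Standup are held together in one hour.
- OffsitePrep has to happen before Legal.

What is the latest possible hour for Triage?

4pm

Precedence pushes Triage to at least 3pm; downstream work caps Triage at 4pm.
Triage at 4pm is achievable: Triage -> 4pm; Postmortem -> 2pm; Standup -> 4pm; AllHands -> 4pm; Legal -> 5pm; Onboarding -> 5pm; OffsitePrep -> 2pm.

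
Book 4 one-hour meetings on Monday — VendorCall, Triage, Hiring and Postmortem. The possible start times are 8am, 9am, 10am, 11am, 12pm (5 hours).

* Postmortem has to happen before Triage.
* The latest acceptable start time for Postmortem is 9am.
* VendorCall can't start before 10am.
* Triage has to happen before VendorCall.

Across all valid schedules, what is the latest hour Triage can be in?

11am

Precedence pushes Triage to at least 9am; downstream work caps Triage at 11am.
Triage at 11am is achievable: Triage -> 11am, Postmortem -> 8am, Hiring -> 8am, VendorCall -> 12pm.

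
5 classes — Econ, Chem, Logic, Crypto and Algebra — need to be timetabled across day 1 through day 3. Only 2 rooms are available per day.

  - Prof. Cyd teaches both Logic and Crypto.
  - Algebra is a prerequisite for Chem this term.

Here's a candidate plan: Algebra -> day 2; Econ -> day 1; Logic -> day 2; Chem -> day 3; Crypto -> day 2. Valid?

Invalid. Prof. Cyd teaches both Logic and Crypto.

Only 2 rooms are available per day — violated.
Prof. Cyd teaches both Logic and Crypto — violated.
Algebra is a prerequisite for Chem this term — holds.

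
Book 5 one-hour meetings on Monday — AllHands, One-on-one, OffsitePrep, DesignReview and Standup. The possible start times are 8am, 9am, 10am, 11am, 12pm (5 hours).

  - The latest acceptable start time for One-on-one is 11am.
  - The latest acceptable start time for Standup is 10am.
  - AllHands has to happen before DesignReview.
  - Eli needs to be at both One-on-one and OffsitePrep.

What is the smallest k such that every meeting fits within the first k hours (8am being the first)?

2

The precedence chain requires at least 2 distinct hours.
2 works (last occupied hour: 9am): for example AllHands -> 8am, DesignReview -> 9am, Standup -> 8am, One-on-one -> 8am, OffsitePrep -> 9am.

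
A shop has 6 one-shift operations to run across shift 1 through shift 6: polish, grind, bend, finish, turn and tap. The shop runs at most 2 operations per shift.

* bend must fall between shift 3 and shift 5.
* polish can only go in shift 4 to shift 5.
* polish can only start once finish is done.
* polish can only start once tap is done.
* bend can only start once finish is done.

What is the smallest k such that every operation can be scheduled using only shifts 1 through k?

The precedence chain requires at least 2 distinct shifts.
With at most 2 per shift and 6 operations, at least 3 shifts are needed.
polish can't be placed before shift 4, so the schedule must run through at least shift 4.
4 works (last occupied shift: shift 4): for example tap -> shift 1; grind -> shift 2; finish -> shift 1; bend -> shift 3; polish -> shift 4; turn -> shift 2.

4 shifts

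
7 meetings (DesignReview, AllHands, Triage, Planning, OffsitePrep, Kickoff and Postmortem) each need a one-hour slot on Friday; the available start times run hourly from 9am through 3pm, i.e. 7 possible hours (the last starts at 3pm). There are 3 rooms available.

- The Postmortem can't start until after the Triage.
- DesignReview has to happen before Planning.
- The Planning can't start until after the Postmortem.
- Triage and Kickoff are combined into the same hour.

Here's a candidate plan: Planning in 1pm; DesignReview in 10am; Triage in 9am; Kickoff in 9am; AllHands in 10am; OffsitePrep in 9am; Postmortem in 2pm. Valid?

Invalid. The Planning can't start until after the Postmortem.

The Planning can't start until after the Postmortem — violated.
Triage and Kickoff are combined into the same hour — holds.
The Postmortem can't start until after the Triage — holds.
DesignReview has to happen before Planning — holds.
There are 3 rooms available — holds.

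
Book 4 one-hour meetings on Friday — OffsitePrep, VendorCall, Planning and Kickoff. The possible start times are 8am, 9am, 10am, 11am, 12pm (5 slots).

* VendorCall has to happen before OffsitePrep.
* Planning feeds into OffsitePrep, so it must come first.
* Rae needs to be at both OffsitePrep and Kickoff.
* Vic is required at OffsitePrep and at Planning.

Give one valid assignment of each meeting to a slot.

Planning=8am; OffsitePrep=9am; Kickoff=8am; VendorCall=8am

Checking: VendorCall(8am) before OffsitePrep(9am); Planning(8am) before OffsitePrep(9am); OffsitePrep(9am) != Planning(8am); OffsitePrep(9am) != Kickoff(8am).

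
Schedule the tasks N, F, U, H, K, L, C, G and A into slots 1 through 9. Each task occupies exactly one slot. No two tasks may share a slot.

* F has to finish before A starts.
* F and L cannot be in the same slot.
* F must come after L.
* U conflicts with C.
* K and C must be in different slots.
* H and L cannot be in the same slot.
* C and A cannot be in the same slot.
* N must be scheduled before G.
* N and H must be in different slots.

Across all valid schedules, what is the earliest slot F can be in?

Precedence pushes F to at least 2; downstream work caps F at 8.
F at 2 is achievable: G=4; L=1; U=6; C=9; N=3; H=7; A=5; F=2; K=8.

2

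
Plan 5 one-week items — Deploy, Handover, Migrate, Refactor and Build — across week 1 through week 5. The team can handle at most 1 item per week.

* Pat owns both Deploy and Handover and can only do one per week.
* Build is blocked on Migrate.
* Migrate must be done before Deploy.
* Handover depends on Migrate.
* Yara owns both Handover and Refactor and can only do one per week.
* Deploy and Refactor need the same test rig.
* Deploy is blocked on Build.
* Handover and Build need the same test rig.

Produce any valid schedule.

Handover -> week 4; Build -> week 2; Migrate -> week 1; Deploy -> week 3; Refactor -> week 5

Checking: Migrate(week 1) before Deploy(week 3); Migrate(week 1) before Handover(week 4); Migrate(week 1) before Build(week 2); Build(week 2) before Deploy(week 3); Handover(week 4) != Build(week 2); Deploy(week 3) != Handover(week 4); Handover(week 4) != Refactor(week 5); Deploy(week 3) != Refactor(week 5); max 1 per week (cap 1).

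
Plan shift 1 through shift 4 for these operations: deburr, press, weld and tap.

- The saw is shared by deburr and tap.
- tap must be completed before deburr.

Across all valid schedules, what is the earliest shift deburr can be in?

shift 2

Precedence pushes deburr to at least shift 2.
deburr at shift 2 is achievable: press in shift 1; weld in shift 1; tap in shift 1; deburr in shift 2.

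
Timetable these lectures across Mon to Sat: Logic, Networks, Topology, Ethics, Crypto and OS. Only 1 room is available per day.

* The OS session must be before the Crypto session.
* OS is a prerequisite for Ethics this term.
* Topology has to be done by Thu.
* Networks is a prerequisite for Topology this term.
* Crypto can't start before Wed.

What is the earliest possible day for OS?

Mon

Downstream work caps OS at Fri.
OS at Mon is achievable: Networks in Tue; Crypto in Thu; Logic in Sat; OS in Mon; Topology in Wed; Ethics in Fri.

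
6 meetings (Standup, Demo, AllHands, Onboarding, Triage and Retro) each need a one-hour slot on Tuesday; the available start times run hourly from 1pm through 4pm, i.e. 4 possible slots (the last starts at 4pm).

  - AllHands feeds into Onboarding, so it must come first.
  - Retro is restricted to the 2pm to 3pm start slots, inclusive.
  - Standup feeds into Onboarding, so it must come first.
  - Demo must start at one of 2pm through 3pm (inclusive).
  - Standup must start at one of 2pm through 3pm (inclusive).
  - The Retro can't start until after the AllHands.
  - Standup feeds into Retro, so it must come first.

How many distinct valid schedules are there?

32

Splitting on Demo: it can be 2pm (16), 3pm (16). Listing each branch's schedules as (Standup, AllHands, Onboarding, Triage, Retro):
Demo=2pm: (2pm,1pm,3pm,1pm,3pm) (2pm,1pm,3pm,2pm,3pm) (2pm,1pm,3pm,3pm,3pm) (2pm,1pm,3pm,4pm,3pm) (2pm,1pm,4pm,1pm,3pm) (2pm,1pm,4pm,2pm,3pm) (2pm,1pm,4pm,3pm,3pm) (2pm,1pm,4pm,4pm,3pm) (2pm,2pm,3pm,1pm,3pm) (2pm,2pm,3pm,2pm,3pm) (2pm,2pm,3pm,3pm,3pm) (2pm,2pm,3pm,4pm,3pm) (2pm,2pm,4pm,1pm,3pm) (2pm,2pm,4pm,2pm,3pm) (2pm,2pm,4pm,3pm,3pm) (2pm,2pm,4pm,4pm,3pm) — 16.
Demo=3pm: (2pm,1pm,3pm,1pm,3pm) (2pm,1pm,3pm,2pm,3pm) (2pm,1pm,3pm,3pm,3pm) (2pm,1pm,3pm,4pm,3pm) (2pm,1pm,4pm,1pm,3pm) (2pm,1pm,4pm,2pm,3pm) (2pm,1pm,4pm,3pm,3pm) (2pm,1pm,4pm,4pm,3pm) (2pm,2pm,3pm,1pm,3pm) (2pm,2pm,3pm,2pm,3pm) (2pm,2pm,3pm,3pm,3pm) (2pm,2pm,3pm,4pm,3pm) (2pm,2pm,4pm,1pm,3pm) (2pm,2pm,4pm,2pm,3pm) (2pm,2pm,4pm,3pm,3pm) (2pm,2pm,4pm,4pm,3pm) — 16.
Summing: 16 + 16 = 32.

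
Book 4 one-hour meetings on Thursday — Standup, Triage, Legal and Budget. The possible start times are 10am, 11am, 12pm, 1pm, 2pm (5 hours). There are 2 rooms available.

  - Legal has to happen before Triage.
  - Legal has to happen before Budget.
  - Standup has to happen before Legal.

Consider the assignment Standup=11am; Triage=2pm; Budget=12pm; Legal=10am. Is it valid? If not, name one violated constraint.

Invalid. Standup has to happen before Legal.

Legal has to happen before Budget — holds.
Legal has to happen before Triage — holds.
Standup has to happen before Legal — violated.
There are 2 rooms available — holds.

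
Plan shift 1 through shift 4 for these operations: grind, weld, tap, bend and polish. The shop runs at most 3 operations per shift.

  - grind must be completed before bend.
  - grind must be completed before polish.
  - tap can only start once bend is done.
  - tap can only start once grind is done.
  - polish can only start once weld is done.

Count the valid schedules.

23

Splitting on grind: it can be shift 1 (18), shift 2 (5). Listing each branch's schedules as (weld, tap, bend, polish) by shift number:
grind=shift 1: (1,3,2,2) (1,3,2,3) (1,3,2,4) (1,4,2,2) (1,4,2,3) (1,4,2,4) (1,4,3,2) (1,4,3,3) (1,4,3,4) (2,3,2,3) (2,3,2,4) (2,4,2,3) (2,4,2,4) (2,4,3,3) (2,4,3,4) (3,3,2,4) (3,4,2,4) (3,4,3,4) — 18.
grind=shift 2: (1,4,3,3) (1,4,3,4) (2,4,3,3) (2,4,3,4) (3,4,3,4) — 5.
Summing: 18 + 5 = 23.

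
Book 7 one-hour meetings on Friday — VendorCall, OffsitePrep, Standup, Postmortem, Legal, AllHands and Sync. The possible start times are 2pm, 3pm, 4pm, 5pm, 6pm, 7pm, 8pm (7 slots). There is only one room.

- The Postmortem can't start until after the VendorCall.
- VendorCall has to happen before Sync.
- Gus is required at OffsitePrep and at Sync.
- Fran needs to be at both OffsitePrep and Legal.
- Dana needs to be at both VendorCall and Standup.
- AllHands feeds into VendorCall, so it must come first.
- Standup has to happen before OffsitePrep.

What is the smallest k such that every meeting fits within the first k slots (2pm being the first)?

7 slots

The precedence chain requires at least 3 distinct slots.
With at most 1 per slot and 7 meetings, at least 7 slots are needed.
7 works (last occupied slot: 8pm): for example OffsitePrep=5pm, AllHands=2pm, Sync=7pm, Standup=4pm, Legal=8pm, Postmortem=6pm, VendorCall=3pm.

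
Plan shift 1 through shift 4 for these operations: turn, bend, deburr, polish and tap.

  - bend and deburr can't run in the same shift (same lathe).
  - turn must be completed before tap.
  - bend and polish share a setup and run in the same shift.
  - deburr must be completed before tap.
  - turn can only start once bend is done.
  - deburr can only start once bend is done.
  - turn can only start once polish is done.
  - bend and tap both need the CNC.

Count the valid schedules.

Splitting on turn: it can be shift 2 (3), shift 3 (3). Listing each branch's schedules as (bend, deburr, polish, tap) by shift number:
turn=shift 2: (1,2,1,3) (1,2,1,4) (1,3,1,4) — 3.
turn=shift 3: (1,2,1,4) (1,3,1,4) (2,3,2,4) — 3.
Summing: 3 + 3 = 6.

6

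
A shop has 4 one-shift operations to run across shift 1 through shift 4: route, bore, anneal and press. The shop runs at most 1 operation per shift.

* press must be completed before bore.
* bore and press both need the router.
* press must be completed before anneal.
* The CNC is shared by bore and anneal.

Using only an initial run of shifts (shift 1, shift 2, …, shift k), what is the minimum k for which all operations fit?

4 shifts

The precedence chain requires at least 2 distinct shifts.
With at most 1 per shift and 4 operations, at least 4 shifts are needed.
4 works (last occupied shift: shift 4): for example bore -> shift 2; press -> shift 1; route -> shift 4; anneal -> shift 3.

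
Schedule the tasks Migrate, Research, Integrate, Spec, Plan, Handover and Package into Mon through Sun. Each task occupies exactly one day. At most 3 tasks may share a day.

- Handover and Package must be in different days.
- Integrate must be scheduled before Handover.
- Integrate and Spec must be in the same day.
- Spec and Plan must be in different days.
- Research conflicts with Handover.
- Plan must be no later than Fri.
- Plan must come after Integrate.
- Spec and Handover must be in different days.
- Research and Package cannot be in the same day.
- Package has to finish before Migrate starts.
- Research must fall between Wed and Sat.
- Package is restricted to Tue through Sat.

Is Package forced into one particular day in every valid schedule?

Package can be Tue (e.g. Spec=Mon, Research=Wed, Migrate=Wed, Plan=Tue, Package=Tue, Handover=Thu, Integrate=Mon) or Wed (e.g. Handover in Tue; Plan in Tue; Package in Wed; Integrate in Mon; Migrate in Thu; Research in Thu; Spec in Mon).

No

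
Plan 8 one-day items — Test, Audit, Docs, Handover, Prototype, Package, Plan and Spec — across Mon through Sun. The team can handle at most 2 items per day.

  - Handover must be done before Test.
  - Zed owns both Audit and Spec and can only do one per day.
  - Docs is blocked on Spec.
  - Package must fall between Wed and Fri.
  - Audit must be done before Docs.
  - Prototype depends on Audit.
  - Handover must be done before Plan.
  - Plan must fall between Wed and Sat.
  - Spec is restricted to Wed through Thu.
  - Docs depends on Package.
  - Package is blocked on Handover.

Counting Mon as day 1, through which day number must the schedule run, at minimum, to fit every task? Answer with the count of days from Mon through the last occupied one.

The precedence chain requires at least 3 distinct days.
With at most 2 per day and 8 tasks, at least 4 days are needed.
Propagating the time windows through the other constraints, Docs can't land before Thu — that is day 4 counting from Mon — so the schedule must run through at least 4 days.
4 works (last occupied day: Thu): for example Spec in Wed; Test in Tue; Prototype in Tue; Handover in Mon; Audit in Mon; Docs in Thu; Plan in Thu; Package in Wed.

4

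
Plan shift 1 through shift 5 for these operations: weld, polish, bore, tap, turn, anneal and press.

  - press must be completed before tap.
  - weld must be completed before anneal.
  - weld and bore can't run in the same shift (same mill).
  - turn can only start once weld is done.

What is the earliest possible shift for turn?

shift 2

Precedence pushes turn to at least shift 2.
turn at shift 2 is achievable: tap -> shift 2; bore -> shift 2; weld -> shift 1; turn -> shift 2; press -> shift 1; polish -> shift 1; anneal -> shift 2.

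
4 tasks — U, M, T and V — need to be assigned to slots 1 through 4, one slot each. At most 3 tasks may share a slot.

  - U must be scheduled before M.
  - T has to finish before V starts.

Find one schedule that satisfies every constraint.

U in 1, V in 2, M in 2, T in 1

Checking: U(1) before M(2); T(1) before V(2); max 2 per slot (cap 3).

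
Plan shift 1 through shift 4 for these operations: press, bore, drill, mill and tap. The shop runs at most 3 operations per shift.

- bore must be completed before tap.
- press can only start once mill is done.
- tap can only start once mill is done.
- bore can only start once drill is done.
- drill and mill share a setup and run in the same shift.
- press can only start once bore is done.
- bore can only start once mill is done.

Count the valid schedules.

Splitting on press: it can be shift 3 (2), shift 4 (4). Listing each branch's schedules as (bore, drill, mill, tap) by shift number:
press=shift 3: (2,1,1,3) (2,1,1,4) — 2.
press=shift 4: (2,1,1,3) (2,1,1,4) (3,1,1,4) (3,2,2,4) — 4.
Summing: 2 + 4 = 6.

6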